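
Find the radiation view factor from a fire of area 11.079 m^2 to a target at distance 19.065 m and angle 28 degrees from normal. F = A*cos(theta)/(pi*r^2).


cos(28 deg) = 0.88295
pi*r^2 = 1141.9
F = 11.079 * 0.88295 / 1141.9 = 0.0085667

0.0085667


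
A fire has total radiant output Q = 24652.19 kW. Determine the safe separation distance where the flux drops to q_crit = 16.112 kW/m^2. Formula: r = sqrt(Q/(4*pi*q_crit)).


4*pi*q_crit = 202.47
Q/(4*pi*q_crit) = 121.76
r = sqrt(121.76) = 11.034 m

11.034 m


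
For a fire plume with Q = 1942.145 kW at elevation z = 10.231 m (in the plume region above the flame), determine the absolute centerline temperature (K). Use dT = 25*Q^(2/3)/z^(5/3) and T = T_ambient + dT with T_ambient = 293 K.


Q^(2/3) = 155.66
z^(5/3) = 48.217
dT = 25 * 155.66 / 48.217 = 80.711 K
T = 293 + 80.711 = 373.71 K

373.71 K


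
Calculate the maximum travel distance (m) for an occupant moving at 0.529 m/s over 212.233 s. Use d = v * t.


d = 0.529 * 212.233 = 112.27 m

112.27 m


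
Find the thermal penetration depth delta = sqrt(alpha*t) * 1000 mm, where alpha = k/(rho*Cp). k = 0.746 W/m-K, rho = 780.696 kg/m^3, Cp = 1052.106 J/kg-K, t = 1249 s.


alpha = 0.746 / (780.696 * 1052.106) = 9.0823e-07 m^2/s
alpha * t = 0.0011344
delta = sqrt(0.0011344) * 1000 = 33.681 mm

33.681 mm


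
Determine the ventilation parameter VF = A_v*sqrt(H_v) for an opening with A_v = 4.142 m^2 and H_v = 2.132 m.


sqrt(H_v) = 1.4601
VF = 4.142 * 1.4601 = 6.0479 m^(5/2)

6.0479 m^(5/2)


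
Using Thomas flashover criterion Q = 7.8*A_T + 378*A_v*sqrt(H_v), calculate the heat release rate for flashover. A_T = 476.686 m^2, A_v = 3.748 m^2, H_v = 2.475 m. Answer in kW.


7.8*A_T = 3718.2
sqrt(H_v) = 1.5732
378*A_v*sqrt(H_v) = 2228.8
Q = 3718.2 + 2228.8 = 5947.0 kW

5947.0 kW


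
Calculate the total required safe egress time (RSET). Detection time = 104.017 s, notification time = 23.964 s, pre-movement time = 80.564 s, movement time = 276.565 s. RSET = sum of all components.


Total = 104.017 + 23.964 + 80.564 + 276.565 = 485.11 s

485.11 s


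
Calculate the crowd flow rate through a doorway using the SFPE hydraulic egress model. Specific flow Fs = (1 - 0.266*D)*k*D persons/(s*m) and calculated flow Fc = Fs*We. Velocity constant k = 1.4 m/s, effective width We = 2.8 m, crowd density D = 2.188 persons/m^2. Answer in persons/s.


1 - 0.266*D = 1 - 0.266*2.188 = 0.41799
Fs = 0.41799 * 1.4 * 2.188 = 1.2804 persons/(s*m)
Fc = 1.2804 * 2.8 = 3.5851 persons/s

3.5851 persons/s


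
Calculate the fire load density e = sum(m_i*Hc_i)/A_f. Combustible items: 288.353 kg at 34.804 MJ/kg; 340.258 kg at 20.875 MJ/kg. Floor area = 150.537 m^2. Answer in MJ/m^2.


Total energy = 288.353*34.804 + 340.258*20.875
= 10035.84 + 7102.886
= 17138.72 MJ
e = 17138.72 / 150.537 = 113.85 MJ/m^2

113.85 MJ/m^2


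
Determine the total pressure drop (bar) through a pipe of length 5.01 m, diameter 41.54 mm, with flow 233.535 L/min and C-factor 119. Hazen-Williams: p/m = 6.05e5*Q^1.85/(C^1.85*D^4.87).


Q^1.85 = 24069
C^1.85 = 6914.5
D^4.87 = 7.6196e+07
p/m = 0.027638 bar/m
p_total = 0.027638 * 5.01 = 0.13847 bar

0.13847 bar


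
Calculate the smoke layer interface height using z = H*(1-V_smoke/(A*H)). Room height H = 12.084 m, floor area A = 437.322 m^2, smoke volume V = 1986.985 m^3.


V/(A*H) = 0.37600
1 - 0.37600 = 0.62400
z = 12.084 * 0.62400 = 7.5405 m

7.5405 m


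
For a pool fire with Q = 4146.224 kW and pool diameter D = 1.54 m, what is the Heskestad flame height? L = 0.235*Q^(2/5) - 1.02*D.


Q^(2/5) = 27.994
0.235 * Q^(2/5) = 6.5785
1.02 * D = 1.5708
L = 5.0077 m

5.0077 m


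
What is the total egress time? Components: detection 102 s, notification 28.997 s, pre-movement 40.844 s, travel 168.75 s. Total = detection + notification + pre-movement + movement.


Total = 102 + 28.997 + 40.844 + 168.75 = 340.591 s

340.591 s


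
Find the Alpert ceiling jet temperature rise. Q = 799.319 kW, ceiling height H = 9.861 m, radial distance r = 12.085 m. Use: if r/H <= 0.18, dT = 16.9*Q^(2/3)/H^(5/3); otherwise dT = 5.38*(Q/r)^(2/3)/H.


r/H = 12.085 / 9.861 = 1.2255
r/H > 0.18, so dT = 5.38*(Q/r)^(2/3)/H
Q/r = 66.141
(Q/r)^(2/3) = 16.355
dT = 5.38 * 16.355 / 9.861 = 8.9230 K

8.9230 K


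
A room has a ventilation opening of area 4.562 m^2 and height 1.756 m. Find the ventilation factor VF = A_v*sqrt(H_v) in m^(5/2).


sqrt(H_v) = 1.3251
VF = 4.562 * 1.3251 = 6.0453 m^(5/2)

6.0453 m^(5/2)


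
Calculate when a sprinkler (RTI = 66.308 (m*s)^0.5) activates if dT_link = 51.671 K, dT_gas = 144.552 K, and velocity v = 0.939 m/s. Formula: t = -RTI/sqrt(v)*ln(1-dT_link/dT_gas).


dT_link/dT_gas = 0.35746
ln(1 - 0.35746) = -0.44232
t = -66.308 / sqrt(0.939) * -0.44232 = 30.267 s

30.267 s


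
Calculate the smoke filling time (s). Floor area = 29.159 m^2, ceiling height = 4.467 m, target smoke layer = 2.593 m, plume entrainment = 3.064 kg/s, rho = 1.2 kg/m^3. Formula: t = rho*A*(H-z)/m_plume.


H - z = 1.874 m
t = 1.2 * 29.159 * 1.874 / 3.064 = 21.401 s

21.401 s


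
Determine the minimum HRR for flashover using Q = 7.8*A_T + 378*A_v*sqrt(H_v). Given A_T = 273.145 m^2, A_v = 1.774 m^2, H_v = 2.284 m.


7.8*A_T = 2130.531
sqrt(H_v) = 1.5113
378*A_v*sqrt(H_v) = 1013.4
Q = 2130.531 + 1013.4 = 3144.0 kW

3144.0 kW


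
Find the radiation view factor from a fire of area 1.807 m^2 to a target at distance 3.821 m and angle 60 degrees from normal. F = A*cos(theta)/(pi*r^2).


cos(60 deg) = 0.5
pi*r^2 = 45.867
F = 1.807 * 0.5 / 45.867 = 0.019698

0.019698


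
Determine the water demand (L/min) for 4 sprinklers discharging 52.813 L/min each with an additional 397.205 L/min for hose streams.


Sprinkler demand = 4 * 52.813 = 211.252 L/min
Total = 211.252 + 397.205 = 608.457 L/min

608.457 L/min


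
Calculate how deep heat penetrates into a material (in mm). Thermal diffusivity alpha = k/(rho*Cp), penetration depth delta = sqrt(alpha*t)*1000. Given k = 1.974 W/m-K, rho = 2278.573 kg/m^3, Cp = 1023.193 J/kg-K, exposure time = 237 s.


alpha = 1.974 / (2278.573 * 1023.193) = 8.4669e-07 m^2/s
alpha * t = 0.00020067
delta = sqrt(0.00020067) * 1000 = 14.166 mm

14.166 mm


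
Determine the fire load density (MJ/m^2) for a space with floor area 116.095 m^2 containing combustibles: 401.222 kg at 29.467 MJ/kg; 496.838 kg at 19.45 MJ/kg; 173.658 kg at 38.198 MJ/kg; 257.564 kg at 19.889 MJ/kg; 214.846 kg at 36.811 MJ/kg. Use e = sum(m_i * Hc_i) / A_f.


Total energy = 401.222*29.467 + 496.838*19.45 + 173.658*38.198 + 257.564*19.889 + 214.846*36.811
= 11822.81 + 9663.499 + 6633.388 + 5122.690 + 7908.696
= 41151.08 MJ
e = 41151.08 / 116.095 = 354.46 MJ/m^2

354.46 MJ/m^2


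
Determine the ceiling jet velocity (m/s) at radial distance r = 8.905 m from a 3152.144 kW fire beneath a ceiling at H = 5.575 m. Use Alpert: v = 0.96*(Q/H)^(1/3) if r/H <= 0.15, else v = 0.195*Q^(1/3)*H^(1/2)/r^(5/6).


r/H = 8.905 / 5.575 = 1.5973
r/H > 0.15, so v = 0.195*Q^(1/3)*H^(1/2)/r^(5/6)
Q^(1/3) = 14.662
H^(1/2) = 2.3611
r^(5/6) = 6.1853
v = 0.195 * 14.662 * 2.3611 / 6.1853 = 1.0914 m/s

1.0914 m/s


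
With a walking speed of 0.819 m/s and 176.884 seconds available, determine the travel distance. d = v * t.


d = 0.819 * 176.884 = 144.87 m

144.87 m


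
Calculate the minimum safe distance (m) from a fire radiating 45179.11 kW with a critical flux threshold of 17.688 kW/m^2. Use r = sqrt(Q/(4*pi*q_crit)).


4*pi*q_crit = 222.27
Q/(4*pi*q_crit) = 203.26
r = sqrt(203.26) = 14.257 m

14.257 m


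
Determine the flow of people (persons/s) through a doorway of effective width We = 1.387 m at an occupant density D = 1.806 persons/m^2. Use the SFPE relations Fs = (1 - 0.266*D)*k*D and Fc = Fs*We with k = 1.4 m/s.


1 - 0.266*D = 1 - 0.266*1.806 = 0.51960
Fs = 0.51960 * 1.4 * 1.806 = 1.3138 persons/(s*m)
Fc = 1.3138 * 1.387 = 1.8222 persons/s

1.8222 persons/s


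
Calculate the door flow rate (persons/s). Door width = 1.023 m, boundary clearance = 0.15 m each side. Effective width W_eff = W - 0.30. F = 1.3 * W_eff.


W_eff = 1.023 - 0.30 = 0.723 m
F = 1.3 * 0.723 = 0.93990 persons/s

0.93990 persons/s


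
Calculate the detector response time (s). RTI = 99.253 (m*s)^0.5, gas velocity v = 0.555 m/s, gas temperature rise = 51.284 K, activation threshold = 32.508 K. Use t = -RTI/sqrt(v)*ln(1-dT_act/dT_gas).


dT_act/dT_gas = 0.63388
ln(1 - 0.63388) = -1.0048
t = -99.253 / sqrt(0.555) * -1.0048 = 133.87 s

133.87 s


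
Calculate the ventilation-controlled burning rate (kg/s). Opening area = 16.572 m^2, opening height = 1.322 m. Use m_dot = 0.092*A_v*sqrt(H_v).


sqrt(H_v) = 1.1498
m_dot = 0.092 * 16.572 * 1.1498 = 1.7530 kg/s

1.7530 kg/s


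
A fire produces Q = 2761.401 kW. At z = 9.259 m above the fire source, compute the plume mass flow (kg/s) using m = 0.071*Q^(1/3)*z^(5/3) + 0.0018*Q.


Q^(1/3) = 14.030
z^(5/3) = 40.826
First term = 0.071 * 14.030 * 40.826 = 40.667
Second term = 0.0018 * 2761.401 = 4.9705
m = 45.637 kg/s

45.637 kg/s


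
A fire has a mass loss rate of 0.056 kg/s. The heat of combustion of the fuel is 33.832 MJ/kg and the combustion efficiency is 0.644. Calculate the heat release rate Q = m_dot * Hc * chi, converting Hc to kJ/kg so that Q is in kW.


Hc = 33.832 MJ/kg = 33.832 * 1000 kJ/kg = 33832 kJ/kg
Q = 0.056 kg/s * 33832 kJ/kg * 0.644 = 1220.1 kW

1220.1 kW


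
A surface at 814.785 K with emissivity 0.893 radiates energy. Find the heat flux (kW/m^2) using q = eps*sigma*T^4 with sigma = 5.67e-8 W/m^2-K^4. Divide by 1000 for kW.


T^4 = 4.4073e+11
q = 0.893 * 5.67e-8 * 4.4073e+11 / 1000 = 22.315 kW/m^2

22.315 kW/m^2


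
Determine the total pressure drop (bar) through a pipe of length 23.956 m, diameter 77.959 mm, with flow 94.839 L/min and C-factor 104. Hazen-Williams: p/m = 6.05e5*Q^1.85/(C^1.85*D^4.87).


Q^1.85 = 4543.9
C^1.85 = 5389.0
D^4.87 = 1.6345e+09
p/m = 0.00031209 bar/m
p_total = 0.00031209 * 23.956 = 0.0074764 bar

0.0074764 bar


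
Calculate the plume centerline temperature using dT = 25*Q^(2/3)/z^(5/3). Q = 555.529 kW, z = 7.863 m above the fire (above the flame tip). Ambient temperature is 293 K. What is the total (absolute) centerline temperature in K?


Q^(2/3) = 67.578
z^(5/3) = 31.092
dT = 25 * 67.578 / 31.092 = 54.337 K
T = 293 + 54.337 = 347.34 K

347.34 K


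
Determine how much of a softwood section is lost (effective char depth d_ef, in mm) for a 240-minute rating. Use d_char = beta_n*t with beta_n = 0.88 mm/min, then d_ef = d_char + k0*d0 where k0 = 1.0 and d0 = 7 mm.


d_char = 0.88 * 240 = 211.2 mm
d_ef = 211.2 + 1.0*7 = 218.2 mm

218.2 mm


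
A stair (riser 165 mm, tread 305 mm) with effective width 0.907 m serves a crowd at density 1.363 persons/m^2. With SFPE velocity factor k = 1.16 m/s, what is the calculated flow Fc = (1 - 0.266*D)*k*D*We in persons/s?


1 - 0.266*D = 1 - 0.266*1.363 = 0.63744
Fs = 0.63744 * 1.16 * 1.363 = 1.0078 persons/(s*m)
Fc = 1.0078 * 0.907 = 0.91412 persons/s

0.91412 persons/s


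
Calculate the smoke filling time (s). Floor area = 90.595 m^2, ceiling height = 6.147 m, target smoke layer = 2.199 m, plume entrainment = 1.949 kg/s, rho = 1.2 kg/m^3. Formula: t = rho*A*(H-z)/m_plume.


H - z = 3.948 m
t = 1.2 * 90.595 * 3.948 / 1.949 = 220.22 s

220.22 s


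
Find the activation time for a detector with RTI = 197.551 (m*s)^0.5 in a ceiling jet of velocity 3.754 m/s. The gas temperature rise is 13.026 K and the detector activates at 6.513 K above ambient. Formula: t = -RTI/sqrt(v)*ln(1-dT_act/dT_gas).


dT_act/dT_gas = 0.5
ln(1 - 0.5) = -0.69315
t = -197.551 / sqrt(3.754) * -0.69315 = 70.674 s

70.674 s


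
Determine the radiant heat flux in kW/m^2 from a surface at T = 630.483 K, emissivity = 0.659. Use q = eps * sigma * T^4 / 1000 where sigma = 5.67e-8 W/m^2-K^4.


T^4 = 1.5801e+11
q = 0.659 * 5.67e-8 * 1.5801e+11 / 1000 = 5.9042 kW/m^2

5.9042 kW/m^2


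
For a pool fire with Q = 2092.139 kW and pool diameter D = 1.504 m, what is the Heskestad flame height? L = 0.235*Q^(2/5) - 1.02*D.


Q^(2/5) = 21.293
0.235 * Q^(2/5) = 5.0038
1.02 * D = 1.5341
L = 3.4698 m

3.4698 m


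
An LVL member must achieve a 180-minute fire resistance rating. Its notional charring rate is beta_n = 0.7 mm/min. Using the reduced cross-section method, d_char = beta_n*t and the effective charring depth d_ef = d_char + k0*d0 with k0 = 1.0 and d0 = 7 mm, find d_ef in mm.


d_char = 0.7 * 180 = 126 mm
d_ef = 126 + 1.0*7 = 133 mm

133 mm


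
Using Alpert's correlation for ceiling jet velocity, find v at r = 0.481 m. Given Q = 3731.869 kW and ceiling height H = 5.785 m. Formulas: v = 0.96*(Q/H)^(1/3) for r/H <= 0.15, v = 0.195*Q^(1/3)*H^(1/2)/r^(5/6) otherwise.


r/H = 0.481 / 5.785 = 0.083146
r/H <= 0.15, so v = 0.96*(Q/H)^(1/3)
Q/H = 645.09
(Q/H)^(1/3) = 8.6405
v = 0.96 * 8.6405 = 8.2949 m/s

8.2949 m/s


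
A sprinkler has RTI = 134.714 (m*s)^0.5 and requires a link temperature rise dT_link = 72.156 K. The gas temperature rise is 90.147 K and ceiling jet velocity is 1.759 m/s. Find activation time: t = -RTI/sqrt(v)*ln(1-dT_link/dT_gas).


dT_link/dT_gas = 0.80043
ln(1 - 0.80043) = -1.6116
t = -134.714 / sqrt(1.759) * -1.6116 = 163.69 s

163.69 s


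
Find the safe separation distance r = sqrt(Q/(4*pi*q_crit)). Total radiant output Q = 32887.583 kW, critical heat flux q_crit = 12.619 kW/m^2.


4*pi*q_crit = 158.58
Q/(4*pi*q_crit) = 207.39
r = sqrt(207.39) = 14.401 m

14.401 m


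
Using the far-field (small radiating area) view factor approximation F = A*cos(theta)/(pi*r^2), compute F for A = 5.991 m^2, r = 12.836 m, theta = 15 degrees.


cos(15 deg) = 0.96593
pi*r^2 = 517.62
F = 5.991 * 0.96593 / 517.62 = 0.011180

0.011180


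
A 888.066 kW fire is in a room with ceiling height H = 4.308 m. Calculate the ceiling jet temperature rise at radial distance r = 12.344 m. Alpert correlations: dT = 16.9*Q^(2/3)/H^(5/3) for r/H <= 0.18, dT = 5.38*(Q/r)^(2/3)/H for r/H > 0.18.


r/H = 12.344 / 4.308 = 2.8654
r/H > 0.18, so dT = 5.38*(Q/r)^(2/3)/H
Q/r = 71.943
(Q/r)^(2/3) = 17.298
dT = 5.38 * 17.298 / 4.308 = 21.602 K

21.602 K


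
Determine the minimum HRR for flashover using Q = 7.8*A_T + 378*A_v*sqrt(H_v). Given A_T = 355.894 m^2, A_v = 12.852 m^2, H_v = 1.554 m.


7.8*A_T = 2776.0
sqrt(H_v) = 1.2466
378*A_v*sqrt(H_v) = 6056.0
Q = 2776.0 + 6056.0 = 8832.0 kW

8832.0 kW


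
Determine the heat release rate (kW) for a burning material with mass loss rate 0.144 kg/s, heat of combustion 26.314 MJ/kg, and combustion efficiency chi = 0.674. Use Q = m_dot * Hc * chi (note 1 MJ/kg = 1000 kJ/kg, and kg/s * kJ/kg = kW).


Hc = 26.314 MJ/kg = 26.314 * 1000 kJ/kg = 26314 kJ/kg
Q = 0.144 kg/s * 26314 kJ/kg * 0.674 = 2553.9 kW

2553.9 kW


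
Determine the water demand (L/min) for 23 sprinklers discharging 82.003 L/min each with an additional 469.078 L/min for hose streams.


Sprinkler demand = 23 * 82.003 = 1886.069 L/min
Total = 1886.069 + 469.078 = 2355.147 L/min

2355.147 L/min


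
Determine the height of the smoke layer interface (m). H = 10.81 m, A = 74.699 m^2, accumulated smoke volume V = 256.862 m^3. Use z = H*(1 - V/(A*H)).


V/(A*H) = 0.31810
1 - 0.31810 = 0.68190
z = 10.81 * 0.68190 = 7.3714 m

7.3714 m


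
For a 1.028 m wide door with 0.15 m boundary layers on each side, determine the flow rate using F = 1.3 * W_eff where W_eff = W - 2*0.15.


W_eff = 1.028 - 0.30 = 0.728 m
F = 1.3 * 0.728 = 0.94640 persons/s

0.94640 persons/s


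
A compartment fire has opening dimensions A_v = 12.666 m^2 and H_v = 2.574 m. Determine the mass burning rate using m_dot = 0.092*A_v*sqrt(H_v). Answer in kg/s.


sqrt(H_v) = 1.6044
m_dot = 0.092 * 12.666 * 1.6044 = 1.8695 kg/s

1.8695 kg/s


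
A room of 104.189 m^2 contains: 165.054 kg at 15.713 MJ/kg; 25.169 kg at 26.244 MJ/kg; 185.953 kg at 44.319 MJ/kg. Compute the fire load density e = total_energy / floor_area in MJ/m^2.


Total energy = 165.054*15.713 + 25.169*26.244 + 185.953*44.319
= 2593.494 + 660.5352 + 8241.251
= 11495.28 MJ
e = 11495.28 / 104.189 = 110.33 MJ/m^2

110.33 MJ/m^2


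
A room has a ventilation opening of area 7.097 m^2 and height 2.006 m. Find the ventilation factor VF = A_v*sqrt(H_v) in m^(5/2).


sqrt(H_v) = 1.4163
VF = 7.097 * 1.4163 = 10.052 m^(5/2)

10.052 m^(5/2)


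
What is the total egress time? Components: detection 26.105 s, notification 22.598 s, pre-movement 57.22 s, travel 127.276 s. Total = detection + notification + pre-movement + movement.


Total = 26.105 + 22.598 + 57.22 + 127.276 = 233.199 s

233.199 s


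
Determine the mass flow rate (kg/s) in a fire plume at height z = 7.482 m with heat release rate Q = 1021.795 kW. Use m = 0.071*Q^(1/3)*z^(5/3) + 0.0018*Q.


Q^(1/3) = 10.072
z^(5/3) = 28.622
First term = 0.071 * 10.072 * 28.622 = 20.468
Second term = 0.0018 * 1021.795 = 1.8392
m = 22.307 kg/s

22.307 kg/s


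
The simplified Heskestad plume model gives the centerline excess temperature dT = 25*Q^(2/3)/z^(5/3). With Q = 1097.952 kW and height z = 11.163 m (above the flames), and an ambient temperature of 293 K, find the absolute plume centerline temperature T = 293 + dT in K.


Q^(2/3) = 106.43
z^(5/3) = 55.757
dT = 25 * 106.43 / 55.757 = 47.719 K
T = 293 + 47.719 = 340.72 K

340.72 K


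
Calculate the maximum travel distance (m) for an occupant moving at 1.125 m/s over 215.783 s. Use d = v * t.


d = 1.125 * 215.783 = 242.76 m

242.76 m


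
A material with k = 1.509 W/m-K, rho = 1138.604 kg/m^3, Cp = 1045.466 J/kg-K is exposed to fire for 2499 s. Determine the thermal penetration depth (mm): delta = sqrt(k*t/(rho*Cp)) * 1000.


alpha = 1.509 / (1138.604 * 1045.466) = 1.2677e-06 m^2/s
alpha * t = 0.0031679
delta = sqrt(0.0031679) * 1000 = 56.284 mm

56.284 mm


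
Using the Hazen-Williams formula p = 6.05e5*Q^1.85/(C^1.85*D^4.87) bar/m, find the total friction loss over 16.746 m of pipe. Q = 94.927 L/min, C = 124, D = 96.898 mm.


Q^1.85 = 4551.7
C^1.85 = 7461.6
D^4.87 = 4.7136e+09
p/m = 7.8297e-05 bar/m
p_total = 7.8297e-05 * 16.746 = 0.0013112 bar

0.0013112 bar


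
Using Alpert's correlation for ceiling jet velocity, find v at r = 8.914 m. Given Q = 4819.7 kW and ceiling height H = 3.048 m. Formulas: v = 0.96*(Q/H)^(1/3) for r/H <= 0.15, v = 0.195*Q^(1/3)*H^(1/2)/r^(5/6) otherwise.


r/H = 8.914 / 3.048 = 2.9245
r/H > 0.15, so v = 0.195*Q^(1/3)*H^(1/2)/r^(5/6)
Q^(1/3) = 16.892
H^(1/2) = 1.7459
r^(5/6) = 6.1905
v = 0.195 * 16.892 * 1.7459 / 6.1905 = 0.92894 m/s

0.92894 m/s


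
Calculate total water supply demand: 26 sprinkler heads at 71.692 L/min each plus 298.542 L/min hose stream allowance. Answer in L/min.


Sprinkler demand = 26 * 71.692 = 1863.992 L/min
Total = 1863.992 + 298.542 = 2162.534 L/min

2162.534 L/min


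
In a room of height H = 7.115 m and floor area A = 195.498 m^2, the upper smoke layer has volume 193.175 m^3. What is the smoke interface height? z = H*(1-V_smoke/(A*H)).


V/(A*H) = 0.13888
1 - 0.13888 = 0.86112
z = 7.115 * 0.86112 = 6.1269 m

6.1269 m


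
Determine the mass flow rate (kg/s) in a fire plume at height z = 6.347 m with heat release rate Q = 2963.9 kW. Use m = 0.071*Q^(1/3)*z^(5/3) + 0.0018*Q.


Q^(1/3) = 14.364
z^(5/3) = 21.758
First term = 0.071 * 14.364 * 21.758 = 22.190
Second term = 0.0018 * 2963.9 = 5.3350
m = 27.525 kg/s

27.525 kg/s


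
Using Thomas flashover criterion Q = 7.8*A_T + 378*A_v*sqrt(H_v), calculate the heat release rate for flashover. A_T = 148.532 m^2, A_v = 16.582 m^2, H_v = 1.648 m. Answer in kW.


7.8*A_T = 1158.5
sqrt(H_v) = 1.2837
378*A_v*sqrt(H_v) = 8046.5
Q = 1158.5 + 8046.5 = 9205.1 kW

9205.1 kW


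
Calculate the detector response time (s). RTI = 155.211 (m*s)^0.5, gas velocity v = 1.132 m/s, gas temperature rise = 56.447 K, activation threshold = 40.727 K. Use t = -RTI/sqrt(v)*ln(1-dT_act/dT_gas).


dT_act/dT_gas = 0.72151
ln(1 - 0.72151) = -1.2784
t = -155.211 / sqrt(1.132) * -1.2784 = 186.49 s

186.49 s


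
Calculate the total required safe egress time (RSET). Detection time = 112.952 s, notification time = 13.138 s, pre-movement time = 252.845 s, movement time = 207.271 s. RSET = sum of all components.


Total = 112.952 + 13.138 + 252.845 + 207.271 = 586.206 s

586.206 s


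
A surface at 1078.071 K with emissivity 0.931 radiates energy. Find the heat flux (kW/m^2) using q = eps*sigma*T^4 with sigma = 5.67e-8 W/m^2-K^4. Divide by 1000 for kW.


T^4 = 1.3508e+12
q = 0.931 * 5.67e-8 * 1.3508e+12 / 1000 = 71.305 kW/m^2

71.305 kW/m^2


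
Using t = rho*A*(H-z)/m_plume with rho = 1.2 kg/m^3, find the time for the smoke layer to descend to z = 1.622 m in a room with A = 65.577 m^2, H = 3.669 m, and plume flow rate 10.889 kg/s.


H - z = 2.047 m
t = 1.2 * 65.577 * 2.047 / 10.889 = 14.793 s

14.793 s


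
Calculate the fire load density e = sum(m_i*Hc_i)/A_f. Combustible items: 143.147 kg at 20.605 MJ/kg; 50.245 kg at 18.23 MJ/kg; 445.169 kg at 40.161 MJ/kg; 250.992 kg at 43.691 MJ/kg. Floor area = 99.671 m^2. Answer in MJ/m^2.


Total energy = 143.147*20.605 + 50.245*18.23 + 445.169*40.161 + 250.992*43.691
= 2949.544 + 915.9663 + 17878.43 + 10966.09
= 32710.03 MJ
e = 32710.03 / 99.671 = 328.18 MJ/m^2

328.18 MJ/m^2


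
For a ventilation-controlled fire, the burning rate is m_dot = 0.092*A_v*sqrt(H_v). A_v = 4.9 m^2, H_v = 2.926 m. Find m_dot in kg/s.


sqrt(H_v) = 1.7106
m_dot = 0.092 * 4.9 * 1.7106 = 0.77112 kg/s

0.77112 kg/s


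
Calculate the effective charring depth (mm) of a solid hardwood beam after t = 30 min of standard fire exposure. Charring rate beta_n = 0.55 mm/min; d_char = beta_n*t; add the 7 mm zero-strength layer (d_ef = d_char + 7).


d_char = 0.55 * 30 = 16.5 mm
d_ef = 16.5 + 1.0*7 = 23.5 mm

23.5 mm


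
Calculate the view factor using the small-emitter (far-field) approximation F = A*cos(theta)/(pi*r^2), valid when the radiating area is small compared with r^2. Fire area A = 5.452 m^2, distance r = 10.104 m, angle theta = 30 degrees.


cos(30 deg) = 0.86603
pi*r^2 = 320.73
F = 5.452 * 0.86603 / 320.73 = 0.014721

0.014721


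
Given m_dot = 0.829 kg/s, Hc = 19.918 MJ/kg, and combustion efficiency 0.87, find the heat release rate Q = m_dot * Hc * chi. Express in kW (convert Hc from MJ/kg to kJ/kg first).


Hc = 19.918 MJ/kg = 19.918 * 1000 kJ/kg = 19918 kJ/kg
Q = 0.829 kg/s * 19918 kJ/kg * 0.87 = 14365 kW

14365 kW


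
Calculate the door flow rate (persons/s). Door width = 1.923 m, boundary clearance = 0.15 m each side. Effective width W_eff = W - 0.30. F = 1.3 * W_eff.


W_eff = 1.923 - 0.30 = 1.623 m
F = 1.3 * 1.623 = 2.1099 persons/s

2.1099 persons/s


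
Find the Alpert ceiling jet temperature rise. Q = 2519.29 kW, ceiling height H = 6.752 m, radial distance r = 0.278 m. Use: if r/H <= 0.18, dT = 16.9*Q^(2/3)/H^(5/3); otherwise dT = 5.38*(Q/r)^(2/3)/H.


r/H = 0.278 / 6.752 = 0.041173
r/H <= 0.18, so dT = 16.9*Q^(2/3)/H^(5/3)
Q^(2/3) = 185.15
H^(5/3) = 24.121
dT = 16.9 * 185.15 / 24.121 = 129.72 K

129.72 K


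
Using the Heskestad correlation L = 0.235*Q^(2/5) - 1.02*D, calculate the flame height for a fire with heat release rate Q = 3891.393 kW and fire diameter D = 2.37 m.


Q^(2/5) = 27.292
0.235 * Q^(2/5) = 6.4137
1.02 * D = 2.4174
L = 3.9963 m

3.9963 m


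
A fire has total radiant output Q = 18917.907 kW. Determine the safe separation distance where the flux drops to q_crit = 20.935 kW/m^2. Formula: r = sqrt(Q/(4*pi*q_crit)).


4*pi*q_crit = 263.08
Q/(4*pi*q_crit) = 71.910
r = sqrt(71.910) = 8.4800 m

8.4800 m


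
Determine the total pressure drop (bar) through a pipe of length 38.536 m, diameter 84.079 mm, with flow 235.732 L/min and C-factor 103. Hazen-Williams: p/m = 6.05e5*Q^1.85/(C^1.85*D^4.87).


Q^1.85 = 24489
C^1.85 = 5293.6
D^4.87 = 2.3617e+09
p/m = 0.0011851 bar/m
p_total = 0.0011851 * 38.536 = 0.045669 bar

0.045669 bar


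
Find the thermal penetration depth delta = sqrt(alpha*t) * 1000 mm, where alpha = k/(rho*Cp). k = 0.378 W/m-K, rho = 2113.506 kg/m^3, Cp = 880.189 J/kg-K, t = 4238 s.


alpha = 0.378 / (2113.506 * 880.189) = 2.0319e-07 m^2/s
alpha * t = 0.00086114
delta = sqrt(0.00086114) * 1000 = 29.345 mm

29.345 mm


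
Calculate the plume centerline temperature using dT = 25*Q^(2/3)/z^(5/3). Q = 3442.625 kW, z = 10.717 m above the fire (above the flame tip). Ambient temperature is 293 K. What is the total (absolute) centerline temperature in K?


Q^(2/3) = 228.00
z^(5/3) = 52.094
dT = 25 * 228.00 / 52.094 = 109.42 K
T = 293 + 109.42 = 402.42 K

402.42 K


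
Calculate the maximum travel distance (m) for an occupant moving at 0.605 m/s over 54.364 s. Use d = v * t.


d = 0.605 * 54.364 = 32.890 m

32.890 m


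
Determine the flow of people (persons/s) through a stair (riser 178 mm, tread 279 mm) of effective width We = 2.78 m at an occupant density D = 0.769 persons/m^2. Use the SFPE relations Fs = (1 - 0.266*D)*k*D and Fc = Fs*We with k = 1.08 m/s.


1 - 0.266*D = 1 - 0.266*0.769 = 0.79545
Fs = 0.79545 * 1.08 * 0.769 = 0.66063 persons/(s*m)
Fc = 0.66063 * 2.78 = 1.8366 persons/s

1.8366 persons/s


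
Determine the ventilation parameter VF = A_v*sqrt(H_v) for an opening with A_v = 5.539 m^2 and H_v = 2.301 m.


sqrt(H_v) = 1.5169
VF = 5.539 * 1.5169 = 8.4021 m^(5/2)

8.4021 m^(5/2)


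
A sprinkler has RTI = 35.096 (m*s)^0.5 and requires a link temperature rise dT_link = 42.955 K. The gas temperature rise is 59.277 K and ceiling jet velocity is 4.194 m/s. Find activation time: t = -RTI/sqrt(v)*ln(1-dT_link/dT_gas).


dT_link/dT_gas = 0.72465
ln(1 - 0.72465) = -1.2897
t = -35.096 / sqrt(4.194) * -1.2897 = 22.102 s

22.102 s


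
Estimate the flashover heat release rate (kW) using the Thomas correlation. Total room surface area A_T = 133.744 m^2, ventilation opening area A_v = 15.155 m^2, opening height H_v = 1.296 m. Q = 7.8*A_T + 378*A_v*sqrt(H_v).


7.8*A_T = 1043.2
sqrt(H_v) = 1.1384
378*A_v*sqrt(H_v) = 6521.5
Q = 1043.2 + 6521.5 = 7564.7 kW

7564.7 kW


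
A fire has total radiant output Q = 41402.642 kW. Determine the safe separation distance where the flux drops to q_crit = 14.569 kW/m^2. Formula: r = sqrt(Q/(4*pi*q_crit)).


4*pi*q_crit = 183.08
Q/(4*pi*q_crit) = 226.15
r = sqrt(226.15) = 15.038 m

15.038 m


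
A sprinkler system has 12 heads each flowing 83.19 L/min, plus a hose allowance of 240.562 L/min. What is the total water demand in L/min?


Sprinkler demand = 12 * 83.19 = 998.28 L/min
Total = 998.28 + 240.562 = 1238.842 L/min

1238.842 L/min


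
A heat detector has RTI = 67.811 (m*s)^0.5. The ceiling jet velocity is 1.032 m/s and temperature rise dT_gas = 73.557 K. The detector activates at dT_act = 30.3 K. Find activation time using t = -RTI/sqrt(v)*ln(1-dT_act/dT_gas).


dT_act/dT_gas = 0.41193
ln(1 - 0.41193) = -0.53090
t = -67.811 / sqrt(1.032) * -0.53090 = 35.438 s

35.438 s


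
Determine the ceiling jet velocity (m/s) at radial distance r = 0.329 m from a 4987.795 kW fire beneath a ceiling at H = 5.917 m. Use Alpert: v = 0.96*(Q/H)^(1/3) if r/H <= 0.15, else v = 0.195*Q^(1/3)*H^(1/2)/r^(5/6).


r/H = 0.329 / 5.917 = 0.055603
r/H <= 0.15, so v = 0.96*(Q/H)^(1/3)
Q/H = 842.96
(Q/H)^(1/3) = 9.4465
v = 0.96 * 9.4465 = 9.0686 m/s

9.0686 m/s


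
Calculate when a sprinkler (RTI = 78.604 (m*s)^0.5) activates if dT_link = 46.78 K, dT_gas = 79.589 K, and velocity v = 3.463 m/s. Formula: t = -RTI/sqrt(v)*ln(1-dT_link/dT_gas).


dT_link/dT_gas = 0.58777
ln(1 - 0.58777) = -0.88617
t = -78.604 / sqrt(3.463) * -0.88617 = 37.431 s

37.431 s


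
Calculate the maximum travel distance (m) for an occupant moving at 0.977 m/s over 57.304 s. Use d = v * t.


d = 0.977 * 57.304 = 55.986 m

55.986 m


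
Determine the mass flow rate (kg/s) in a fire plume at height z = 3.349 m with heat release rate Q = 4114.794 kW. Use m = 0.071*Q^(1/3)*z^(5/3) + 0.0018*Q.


Q^(1/3) = 16.024
z^(5/3) = 7.4965
First term = 0.071 * 16.024 * 7.4965 = 8.5290
Second term = 0.0018 * 4114.794 = 7.4066
m = 15.936 kg/s

15.936 kg/s


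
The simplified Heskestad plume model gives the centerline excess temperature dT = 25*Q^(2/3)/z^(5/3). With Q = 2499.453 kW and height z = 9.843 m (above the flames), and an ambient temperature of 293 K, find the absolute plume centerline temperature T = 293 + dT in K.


Q^(2/3) = 184.17
z^(5/3) = 45.208
dT = 25 * 184.17 / 45.208 = 101.85 K
T = 293 + 101.85 = 394.85 K

394.85 K


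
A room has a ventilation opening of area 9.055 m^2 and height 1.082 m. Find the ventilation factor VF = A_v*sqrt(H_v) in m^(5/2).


sqrt(H_v) = 1.0402
VF = 9.055 * 1.0402 = 9.4189 m^(5/2)

9.4189 m^(5/2)


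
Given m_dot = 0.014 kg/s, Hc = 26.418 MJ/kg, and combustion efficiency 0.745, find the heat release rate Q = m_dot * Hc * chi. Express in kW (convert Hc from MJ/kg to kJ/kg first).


Hc = 26.418 MJ/kg = 26.418 * 1000 kJ/kg = 26418 kJ/kg
Q = 0.014 kg/s * 26418 kJ/kg * 0.745 = 275.54 kW

275.54 kW


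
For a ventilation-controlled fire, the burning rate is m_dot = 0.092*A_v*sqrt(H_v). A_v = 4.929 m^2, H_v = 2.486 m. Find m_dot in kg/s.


sqrt(H_v) = 1.5767
m_dot = 0.092 * 4.929 * 1.5767 = 0.71499 kg/s

0.71499 kg/s


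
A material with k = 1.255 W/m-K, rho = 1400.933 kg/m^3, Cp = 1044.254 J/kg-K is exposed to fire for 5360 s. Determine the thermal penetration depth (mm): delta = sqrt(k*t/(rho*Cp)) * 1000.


alpha = 1.255 / (1400.933 * 1044.254) = 8.5787e-07 m^2/s
alpha * t = 0.0045982
delta = sqrt(0.0045982) * 1000 = 67.810 mm

67.810 mm


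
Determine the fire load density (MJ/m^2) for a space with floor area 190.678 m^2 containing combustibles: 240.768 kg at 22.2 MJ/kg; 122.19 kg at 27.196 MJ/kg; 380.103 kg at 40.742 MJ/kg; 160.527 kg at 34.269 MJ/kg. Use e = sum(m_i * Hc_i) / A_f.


Total energy = 240.768*22.2 + 122.19*27.196 + 380.103*40.742 + 160.527*34.269
= 5345.050 + 3323.079 + 15486.16 + 5501.100
= 29655.39 MJ
e = 29655.39 / 190.678 = 155.53 MJ/m^2

155.53 MJ/m^2


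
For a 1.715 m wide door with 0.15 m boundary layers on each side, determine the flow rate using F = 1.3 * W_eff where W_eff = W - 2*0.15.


W_eff = 1.715 - 0.30 = 1.415 m
F = 1.3 * 1.415 = 1.8395 persons/s

1.8395 persons/s


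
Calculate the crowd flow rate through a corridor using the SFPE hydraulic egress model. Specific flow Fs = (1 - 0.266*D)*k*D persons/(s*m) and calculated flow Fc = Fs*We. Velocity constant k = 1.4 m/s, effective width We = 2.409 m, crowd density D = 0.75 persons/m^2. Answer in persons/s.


1 - 0.266*D = 1 - 0.266*0.75 = 0.80050
Fs = 0.80050 * 1.4 * 0.75 = 0.84052 persons/(s*m)
Fc = 0.84052 * 2.409 = 2.0248 persons/s

2.0248 persons/s


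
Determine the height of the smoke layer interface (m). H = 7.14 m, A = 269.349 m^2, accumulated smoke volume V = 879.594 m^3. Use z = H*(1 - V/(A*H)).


V/(A*H) = 0.45737
1 - 0.45737 = 0.54263
z = 7.14 * 0.54263 = 3.8744 m

3.8744 m


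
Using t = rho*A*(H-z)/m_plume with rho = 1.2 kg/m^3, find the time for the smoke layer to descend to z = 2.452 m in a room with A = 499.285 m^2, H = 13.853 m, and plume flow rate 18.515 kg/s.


H - z = 11.401 m
t = 1.2 * 499.285 * 11.401 / 18.515 = 368.93 s

368.93 s


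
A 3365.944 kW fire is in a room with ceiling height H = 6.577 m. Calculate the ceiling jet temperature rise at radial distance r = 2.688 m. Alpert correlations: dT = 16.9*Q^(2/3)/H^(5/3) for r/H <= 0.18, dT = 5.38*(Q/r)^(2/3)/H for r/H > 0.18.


r/H = 2.688 / 6.577 = 0.40870
r/H > 0.18, so dT = 5.38*(Q/r)^(2/3)/H
Q/r = 1252.2
(Q/r)^(2/3) = 116.18
dT = 5.38 * 116.18 / 6.577 = 95.033 K

95.033 K


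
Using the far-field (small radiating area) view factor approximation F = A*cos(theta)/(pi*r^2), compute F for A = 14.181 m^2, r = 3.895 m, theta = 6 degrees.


cos(6 deg) = 0.99452
pi*r^2 = 47.661
F = 14.181 * 0.99452 / 47.661 = 0.29591

0.29591


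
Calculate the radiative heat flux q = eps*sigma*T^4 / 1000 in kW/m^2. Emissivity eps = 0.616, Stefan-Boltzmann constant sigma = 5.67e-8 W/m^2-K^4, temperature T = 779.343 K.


T^4 = 3.6891e+11
q = 0.616 * 5.67e-8 * 3.6891e+11 / 1000 = 12.885 kW/m^2

12.885 kW/m^2


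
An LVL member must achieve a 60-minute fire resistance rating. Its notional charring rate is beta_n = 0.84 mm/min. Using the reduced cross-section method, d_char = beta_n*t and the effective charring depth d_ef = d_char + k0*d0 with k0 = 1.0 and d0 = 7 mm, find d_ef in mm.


d_char = 0.84 * 60 = 50.4 mm
d_ef = 50.4 + 1.0*7 = 57.4 mm

57.4 mm


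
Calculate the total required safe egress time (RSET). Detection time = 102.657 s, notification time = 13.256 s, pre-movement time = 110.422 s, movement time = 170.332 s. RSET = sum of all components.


Total = 102.657 + 13.256 + 110.422 + 170.332 = 396.667 s

396.667 s


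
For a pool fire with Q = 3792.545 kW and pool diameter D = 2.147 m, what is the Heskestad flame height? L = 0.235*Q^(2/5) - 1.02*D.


Q^(2/5) = 27.013
0.235 * Q^(2/5) = 6.3480
1.02 * D = 2.1899
L = 4.1581 m

4.1581 m


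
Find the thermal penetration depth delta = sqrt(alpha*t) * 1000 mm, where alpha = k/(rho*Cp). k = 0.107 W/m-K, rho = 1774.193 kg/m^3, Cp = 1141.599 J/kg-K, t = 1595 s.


alpha = 0.107 / (1774.193 * 1141.599) = 5.2829e-08 m^2/s
alpha * t = 8.4262e-05
delta = sqrt(8.4262e-05) * 1000 = 9.1794 mm

9.1794 mm


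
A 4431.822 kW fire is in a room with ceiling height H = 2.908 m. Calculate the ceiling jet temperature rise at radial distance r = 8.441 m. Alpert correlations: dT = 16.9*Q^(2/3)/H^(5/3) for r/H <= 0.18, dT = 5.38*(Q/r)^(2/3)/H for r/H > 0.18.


r/H = 8.441 / 2.908 = 2.9027
r/H > 0.18, so dT = 5.38*(Q/r)^(2/3)/H
Q/r = 525.04
(Q/r)^(2/3) = 65.082
dT = 5.38 * 65.082 / 2.908 = 120.41 K

120.41 K


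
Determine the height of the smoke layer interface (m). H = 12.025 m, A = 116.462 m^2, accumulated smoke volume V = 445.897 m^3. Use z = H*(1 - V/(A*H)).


V/(A*H) = 0.31839
1 - 0.31839 = 0.68161
z = 12.025 * 0.68161 = 8.1963 m

8.1963 m


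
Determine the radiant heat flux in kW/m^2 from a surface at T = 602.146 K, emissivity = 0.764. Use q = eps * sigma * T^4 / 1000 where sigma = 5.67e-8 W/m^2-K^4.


T^4 = 1.3146e+11
q = 0.764 * 5.67e-8 * 1.3146e+11 / 1000 = 5.6949 kW/m^2

5.6949 kW/m^2


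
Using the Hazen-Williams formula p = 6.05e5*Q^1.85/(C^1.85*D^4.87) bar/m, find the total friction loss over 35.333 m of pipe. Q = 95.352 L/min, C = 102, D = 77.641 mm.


Q^1.85 = 4589.4
C^1.85 = 5198.9
D^4.87 = 1.6023e+09
p/m = 0.00033332 bar/m
p_total = 0.00033332 * 35.333 = 0.011777 bar

0.011777 bar


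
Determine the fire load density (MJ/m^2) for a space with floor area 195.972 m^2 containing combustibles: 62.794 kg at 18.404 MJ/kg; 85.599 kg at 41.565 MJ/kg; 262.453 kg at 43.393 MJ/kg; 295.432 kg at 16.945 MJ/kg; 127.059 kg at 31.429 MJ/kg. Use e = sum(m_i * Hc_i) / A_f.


Total energy = 62.794*18.404 + 85.599*41.565 + 262.453*43.393 + 295.432*16.945 + 127.059*31.429
= 1155.661 + 3557.922 + 11388.62 + 5006.095 + 3993.337
= 25101.64 MJ
e = 25101.64 / 195.972 = 128.09 MJ/m^2

128.09 MJ/m^2


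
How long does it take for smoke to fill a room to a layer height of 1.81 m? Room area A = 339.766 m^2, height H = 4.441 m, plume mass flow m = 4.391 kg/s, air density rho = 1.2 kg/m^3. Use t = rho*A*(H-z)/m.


H - z = 2.631 m
t = 1.2 * 339.766 * 2.631 / 4.391 = 244.30 s

244.30 s


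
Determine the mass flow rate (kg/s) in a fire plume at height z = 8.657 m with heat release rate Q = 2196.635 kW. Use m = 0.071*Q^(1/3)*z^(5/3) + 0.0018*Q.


Q^(1/3) = 12.999
z^(5/3) = 36.499
First term = 0.071 * 12.999 * 36.499 = 33.687
Second term = 0.0018 * 2196.635 = 3.9539
m = 37.641 kg/s

37.641 kg/s


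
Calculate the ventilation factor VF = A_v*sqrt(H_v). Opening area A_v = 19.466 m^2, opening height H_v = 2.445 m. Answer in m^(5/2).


sqrt(H_v) = 1.5636
VF = 19.466 * 1.5636 = 30.438 m^(5/2)

30.438 m^(5/2)


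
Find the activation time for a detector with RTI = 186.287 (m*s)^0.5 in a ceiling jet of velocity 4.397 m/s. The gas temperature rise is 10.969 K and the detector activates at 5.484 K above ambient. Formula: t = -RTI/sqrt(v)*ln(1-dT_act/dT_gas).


dT_act/dT_gas = 0.49995
ln(1 - 0.49995) = -0.69306
t = -186.287 / sqrt(4.397) * -0.69306 = 61.570 s

61.570 s


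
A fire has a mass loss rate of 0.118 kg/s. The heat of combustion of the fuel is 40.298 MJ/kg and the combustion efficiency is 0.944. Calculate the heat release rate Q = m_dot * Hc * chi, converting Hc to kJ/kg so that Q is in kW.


Hc = 40.298 MJ/kg = 40.298 * 1000 kJ/kg = 40298 kJ/kg
Q = 0.118 kg/s * 40298 kJ/kg * 0.944 = 4488.9 kW

4488.9 kW


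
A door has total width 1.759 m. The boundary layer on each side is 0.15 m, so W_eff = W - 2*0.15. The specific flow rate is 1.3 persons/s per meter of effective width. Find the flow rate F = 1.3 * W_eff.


W_eff = 1.759 - 0.30 = 1.459 m
F = 1.3 * 1.459 = 1.8967 persons/s

1.8967 persons/s


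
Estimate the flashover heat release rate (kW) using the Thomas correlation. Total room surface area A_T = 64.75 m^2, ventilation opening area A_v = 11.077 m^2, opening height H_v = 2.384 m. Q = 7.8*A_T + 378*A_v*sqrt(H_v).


7.8*A_T = 505.05
sqrt(H_v) = 1.5440
378*A_v*sqrt(H_v) = 6465.0
Q = 505.05 + 6465.0 = 6970.0 kW

6970.0 kW


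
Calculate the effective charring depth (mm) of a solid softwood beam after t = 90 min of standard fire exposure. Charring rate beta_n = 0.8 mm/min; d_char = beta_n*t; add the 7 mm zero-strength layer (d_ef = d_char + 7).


d_char = 0.8 * 90 = 72 mm
d_ef = 72 + 1.0*7 = 79 mm

79 mm


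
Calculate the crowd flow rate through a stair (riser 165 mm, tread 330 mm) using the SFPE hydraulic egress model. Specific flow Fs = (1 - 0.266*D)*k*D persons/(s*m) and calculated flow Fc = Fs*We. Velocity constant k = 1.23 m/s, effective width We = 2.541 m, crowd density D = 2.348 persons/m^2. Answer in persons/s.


1 - 0.266*D = 1 - 0.266*2.348 = 0.37543
Fs = 0.37543 * 1.23 * 2.348 = 1.0843 persons/(s*m)
Fc = 1.0843 * 2.541 = 2.7551 persons/s

2.7551 persons/s


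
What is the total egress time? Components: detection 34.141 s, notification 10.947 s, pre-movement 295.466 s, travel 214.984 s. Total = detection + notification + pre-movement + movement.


Total = 34.141 + 10.947 + 295.466 + 214.984 = 555.538 s

555.538 s


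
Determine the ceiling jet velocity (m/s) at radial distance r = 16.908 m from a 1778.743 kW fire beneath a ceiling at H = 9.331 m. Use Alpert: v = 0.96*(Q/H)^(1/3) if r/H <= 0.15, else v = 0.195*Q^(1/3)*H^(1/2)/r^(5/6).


r/H = 16.908 / 9.331 = 1.8120
r/H > 0.15, so v = 0.195*Q^(1/3)*H^(1/2)/r^(5/6)
Q^(1/3) = 12.116
H^(1/2) = 3.0547
r^(5/6) = 10.554
v = 0.195 * 12.116 * 3.0547 / 10.554 = 0.68385 m/s

0.68385 m/s


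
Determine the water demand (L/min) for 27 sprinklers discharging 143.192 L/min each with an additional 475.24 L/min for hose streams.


Sprinkler demand = 27 * 143.192 = 3866.184 L/min
Total = 3866.184 + 475.24 = 4341.424 L/min

4341.424 L/min


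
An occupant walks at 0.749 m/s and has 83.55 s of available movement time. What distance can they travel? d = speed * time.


d = 0.749 * 83.55 = 62.579 m

62.579 m


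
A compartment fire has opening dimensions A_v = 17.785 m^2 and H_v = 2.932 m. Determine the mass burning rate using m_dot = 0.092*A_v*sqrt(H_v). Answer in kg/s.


sqrt(H_v) = 1.7123
m_dot = 0.092 * 17.785 * 1.7123 = 2.8017 kg/s

2.8017 kg/s


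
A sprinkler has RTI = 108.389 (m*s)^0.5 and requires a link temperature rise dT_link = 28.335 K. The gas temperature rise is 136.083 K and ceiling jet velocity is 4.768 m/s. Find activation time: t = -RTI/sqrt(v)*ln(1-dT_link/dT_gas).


dT_link/dT_gas = 0.20822
ln(1 - 0.20822) = -0.23347
t = -108.389 / sqrt(4.768) * -0.23347 = 11.589 s

11.589 s


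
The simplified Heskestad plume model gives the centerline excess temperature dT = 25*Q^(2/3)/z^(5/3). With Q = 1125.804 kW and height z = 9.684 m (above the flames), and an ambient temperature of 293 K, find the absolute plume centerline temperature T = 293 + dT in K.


Q^(2/3) = 108.22
z^(5/3) = 43.997
dT = 25 * 108.22 / 43.997 = 61.493 K
T = 293 + 61.493 = 354.49 K

354.49 K
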